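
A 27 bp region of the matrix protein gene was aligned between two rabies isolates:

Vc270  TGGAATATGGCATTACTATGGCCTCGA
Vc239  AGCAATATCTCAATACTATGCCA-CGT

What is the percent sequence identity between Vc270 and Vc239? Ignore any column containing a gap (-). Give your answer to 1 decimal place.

Excluding the 1 gap column leaves 26 comparable sites.
Mismatches occur at site 1 (T/A), site 3 (G/C), site 9 (G/C), site 10 (G/T), site 13 (T/A), site 21 (G/C), site 23 (C/A), site 27 (A/T).
18 of the 26 comparable sites match, so the percent identity is 18/26 × 100 = 69.2%.

69.2%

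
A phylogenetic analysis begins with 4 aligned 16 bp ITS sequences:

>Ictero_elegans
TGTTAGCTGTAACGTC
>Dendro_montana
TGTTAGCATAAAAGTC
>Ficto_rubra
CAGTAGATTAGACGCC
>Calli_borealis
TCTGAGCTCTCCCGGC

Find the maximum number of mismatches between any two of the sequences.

10

Pairwise Hamming distances:
  Ictero_elegans vs Dendro_montana: 4
  Ictero_elegans vs Ficto_rubra: 8
  Ictero_elegans vs Calli_borealis: 6
  Dendro_montana vs Ficto_rubra: 8
  Dendro_montana vs Calli_borealis: 9
  Ficto_rubra vs Calli_borealis: 10
The largest is 10, between Ficto_rubra and Calli_borealis.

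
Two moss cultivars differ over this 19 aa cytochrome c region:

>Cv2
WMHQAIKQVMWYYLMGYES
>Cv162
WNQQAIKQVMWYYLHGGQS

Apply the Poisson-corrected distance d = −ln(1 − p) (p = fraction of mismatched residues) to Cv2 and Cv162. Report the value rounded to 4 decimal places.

0.3054

The sequences differ at positions 2 (M/N), 3 (H/Q), 15 (M/H), 17 (Y/G), 18 (E/Q).
p = 5/19 = 0.263158.
d = −ln(1 − 0.263158) = −ln(0.736842) = 0.3054.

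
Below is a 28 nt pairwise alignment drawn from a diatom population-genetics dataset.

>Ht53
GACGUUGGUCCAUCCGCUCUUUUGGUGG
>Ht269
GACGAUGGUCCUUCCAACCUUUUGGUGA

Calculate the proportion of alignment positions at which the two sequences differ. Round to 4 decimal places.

The sequences differ at positions 5 (U/A), 12 (A/U), 16 (G/A), 17 (C/A), 18 (U/C), 28 (G/A).
There are 6 differences over 28 sites, so p = 6/28 = 0.2143.

0.2143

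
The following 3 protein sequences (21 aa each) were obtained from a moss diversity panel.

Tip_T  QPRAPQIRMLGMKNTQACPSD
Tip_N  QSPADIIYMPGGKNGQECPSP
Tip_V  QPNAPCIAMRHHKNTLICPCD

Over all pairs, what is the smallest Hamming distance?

Pairwise Hamming distances:
  Tip_T vs Tip_N: 10
  Tip_T vs Tip_V: 9
  Tip_N vs Tip_V: 13
The smallest is 9, between Tip_T and Tip_V.

9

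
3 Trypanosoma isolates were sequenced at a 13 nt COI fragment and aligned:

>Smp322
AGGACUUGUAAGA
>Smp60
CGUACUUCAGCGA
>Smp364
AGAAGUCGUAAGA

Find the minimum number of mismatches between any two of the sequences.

Pairwise Hamming distances:
  Smp322 vs Smp60: 6
  Smp322 vs Smp364: 3
  Smp60 vs Smp364: 8
The smallest is 3, between Smp322 and Smp364.

3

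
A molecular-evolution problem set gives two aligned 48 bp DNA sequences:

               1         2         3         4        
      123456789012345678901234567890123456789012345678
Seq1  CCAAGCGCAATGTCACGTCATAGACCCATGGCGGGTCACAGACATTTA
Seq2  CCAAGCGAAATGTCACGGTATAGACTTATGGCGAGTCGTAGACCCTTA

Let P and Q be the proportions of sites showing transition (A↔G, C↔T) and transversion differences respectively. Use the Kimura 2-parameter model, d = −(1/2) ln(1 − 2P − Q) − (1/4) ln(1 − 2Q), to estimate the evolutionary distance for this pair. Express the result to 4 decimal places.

0.2520

Mismatches occur at site 8 (C→A, transversion), site 18 (T→G, transversion), site 19 (C→T, transition), site 26 (C→T, transition), site 27 (C→T, transition), site 34 (G→A, transition), site 38 (A→G, transition), site 39 (C→T, transition), site 44 (A→C, transversion), site 45 (T→C, transition).
Of the 10 differences, 7 transitions and 3 transversions over 48 sites: P = 7/48 = 0.145833, Q = 3/48 = 0.062500.
d = −0.5·ln(0.645834) − 0.25·ln(0.875000) = −0.5·(-0.437213) − 0.25·(-0.133531) = 0.2520.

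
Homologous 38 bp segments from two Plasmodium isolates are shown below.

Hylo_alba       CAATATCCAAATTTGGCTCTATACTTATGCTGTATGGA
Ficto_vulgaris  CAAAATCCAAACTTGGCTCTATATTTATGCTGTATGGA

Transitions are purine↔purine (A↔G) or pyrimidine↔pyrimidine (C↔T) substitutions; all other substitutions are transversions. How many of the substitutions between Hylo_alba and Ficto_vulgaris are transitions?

2

The sequences differ at positions 4 (T/A, transversion), 12 (T/C, transition), 24 (C/T, transition).
Of the 3 differences, 2 transitions and 1 transversion, so the answer is 2.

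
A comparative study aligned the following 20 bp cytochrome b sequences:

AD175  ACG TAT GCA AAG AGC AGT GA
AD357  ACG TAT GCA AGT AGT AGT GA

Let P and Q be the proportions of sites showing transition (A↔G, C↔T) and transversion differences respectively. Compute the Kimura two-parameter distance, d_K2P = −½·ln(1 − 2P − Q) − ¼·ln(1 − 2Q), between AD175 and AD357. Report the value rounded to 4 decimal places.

The sequences differ at positions 11 (A/G, transition), 12 (G/T, transversion), 15 (C/T, transition).
Of the 3 differences, 2 transitions and 1 transversion over 20 sites: P = 2/20 = 0.100000, Q = 1/20 = 0.050000.
d = −0.5·ln(0.750000) − 0.25·ln(0.900000) = −0.5·(-0.287682) − 0.25·(-0.105361) = 0.1702.

0.1702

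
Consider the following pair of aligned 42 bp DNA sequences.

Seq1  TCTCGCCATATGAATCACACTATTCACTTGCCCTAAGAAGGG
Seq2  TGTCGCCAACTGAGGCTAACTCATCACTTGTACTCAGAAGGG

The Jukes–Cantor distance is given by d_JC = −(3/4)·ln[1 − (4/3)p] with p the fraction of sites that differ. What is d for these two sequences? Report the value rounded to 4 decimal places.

0.3597

Mismatches occur at site 2 (C/G), site 9 (T/A), site 10 (A/C), site 14 (A/G), site 15 (T/G), site 17 (A/T), site 18 (C/A), site 22 (A/C), site 23 (T/A), site 31 (C/T), site 32 (C/A), site 35 (A/C).
p = 12/42 = 0.285714.
d = −0.75 · ln(1 − (4/3)·0.285714) = −0.75 · ln(0.619048) = −0.75 · (-0.479572) = 0.3597.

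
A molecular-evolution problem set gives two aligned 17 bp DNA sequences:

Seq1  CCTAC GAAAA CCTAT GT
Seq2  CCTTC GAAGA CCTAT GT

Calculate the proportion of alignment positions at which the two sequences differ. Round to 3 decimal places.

0.118

Differing sites — 4:A/T; 9:A/G.
There are 2 differences over 17 sites, so p = 2/17 = 0.118.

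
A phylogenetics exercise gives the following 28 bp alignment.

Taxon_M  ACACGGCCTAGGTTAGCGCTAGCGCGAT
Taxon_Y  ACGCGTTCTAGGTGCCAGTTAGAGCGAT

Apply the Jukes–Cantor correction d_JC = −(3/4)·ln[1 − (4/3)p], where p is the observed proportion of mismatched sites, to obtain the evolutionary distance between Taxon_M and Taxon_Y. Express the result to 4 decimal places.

Mismatches occur at site 3 (A↔G), site 6 (G↔T), site 7 (C↔T), site 14 (T↔G), site 15 (A↔C), site 16 (G↔C), site 17 (C↔A), site 19 (C↔T), site 23 (C↔A).
p = 9/28 = 0.321429.
d = −0.75 · ln(1 − (4/3)·0.321429) = −0.75 · ln(0.571428) = −0.75 · (-0.559617) = 0.4197.

0.4197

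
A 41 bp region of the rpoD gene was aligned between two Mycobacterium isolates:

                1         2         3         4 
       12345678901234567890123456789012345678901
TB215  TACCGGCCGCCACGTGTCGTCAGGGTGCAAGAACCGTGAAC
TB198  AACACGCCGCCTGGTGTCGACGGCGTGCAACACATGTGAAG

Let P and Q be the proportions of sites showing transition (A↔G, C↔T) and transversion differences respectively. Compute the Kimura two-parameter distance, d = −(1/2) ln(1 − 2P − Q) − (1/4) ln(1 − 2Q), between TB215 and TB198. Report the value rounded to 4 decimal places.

Mismatches occur at site 1 (T→A, transversion), site 4 (C→A, transversion), site 5 (G→C, transversion), site 12 (A→T, transversion), site 13 (C→G, transversion), site 20 (T→A, transversion), site 22 (A→G, transition), site 24 (G→C, transversion), site 31 (G→C, transversion), site 33 (A→C, transversion), site 34 (C→A, transversion), site 35 (C→T, transition), site 41 (C→G, transversion).
Of the 13 differences, 2 transitions and 11 transversions over 41 sites: P = 2/41 = 0.048780, Q = 11/41 = 0.268293.
d = −0.5·ln(0.634147) − 0.25·ln(0.463414) = −0.5·(-0.455474) − 0.25·(-0.769134) = 0.4200.

0.4200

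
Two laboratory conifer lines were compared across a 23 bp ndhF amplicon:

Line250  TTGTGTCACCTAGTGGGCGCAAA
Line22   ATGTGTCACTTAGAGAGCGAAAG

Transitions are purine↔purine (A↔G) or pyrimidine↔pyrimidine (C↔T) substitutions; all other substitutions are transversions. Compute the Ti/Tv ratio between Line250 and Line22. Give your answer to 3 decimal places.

The sequences differ at positions 1 (T/A, transversion), 10 (C/T, transition), 14 (T/A, transversion), 16 (G/A, transition), 20 (C/A, transversion), 23 (A/G, transition).
Of the 6 differences, 3 transitions and 3 transversions, so Ti/Tv = 3/3 = 1.000.

1.000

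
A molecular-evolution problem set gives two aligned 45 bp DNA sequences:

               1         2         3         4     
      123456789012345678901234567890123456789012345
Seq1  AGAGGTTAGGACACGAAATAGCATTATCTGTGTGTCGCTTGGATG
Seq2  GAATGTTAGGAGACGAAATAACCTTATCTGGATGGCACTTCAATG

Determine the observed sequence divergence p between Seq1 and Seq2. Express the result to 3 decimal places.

The sequences differ at positions 1 (A/G), 2 (G/A), 4 (G/T), 12 (C/G), 21 (G/A), 23 (A/C), 31 (T/G), 32 (G/A), 35 (T/G), 37 (G/A), 41 (G/C), 42 (G/A).
There are 12 differences over 45 sites, so p = 12/45 = 0.267.

0.267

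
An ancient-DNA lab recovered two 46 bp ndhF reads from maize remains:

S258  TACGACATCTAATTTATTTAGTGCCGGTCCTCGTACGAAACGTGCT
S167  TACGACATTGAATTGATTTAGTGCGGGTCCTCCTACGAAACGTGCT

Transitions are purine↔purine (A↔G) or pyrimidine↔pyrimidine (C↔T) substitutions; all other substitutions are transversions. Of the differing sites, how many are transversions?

The sequences differ at positions 9 (C/T, transition), 10 (T/G, transversion), 15 (T/G, transversion), 25 (C/G, transversion), 33 (G/C, transversion).
Of the 5 differences, 1 transition and 4 transversions, so the answer is 4.

4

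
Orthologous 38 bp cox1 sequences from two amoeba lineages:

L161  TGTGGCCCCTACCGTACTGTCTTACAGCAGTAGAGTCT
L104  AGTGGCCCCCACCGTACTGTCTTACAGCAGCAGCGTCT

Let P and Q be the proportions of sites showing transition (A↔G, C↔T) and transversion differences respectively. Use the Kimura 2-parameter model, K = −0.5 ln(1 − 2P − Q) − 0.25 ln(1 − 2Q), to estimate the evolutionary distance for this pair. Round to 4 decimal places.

The sequences differ at positions 1 (T/A, transversion), 10 (T/C, transition), 31 (T/C, transition), 34 (A/C, transversion).
Of the 4 differences, 2 transitions and 2 transversions over 38 sites: P = 2/38 = 0.052632, Q = 2/38 = 0.052632.
d = −0.5·ln(0.842104) − 0.25·ln(0.894736) = −0.5·(-0.171852) − 0.25·(-0.111227) = 0.1137.

0.1137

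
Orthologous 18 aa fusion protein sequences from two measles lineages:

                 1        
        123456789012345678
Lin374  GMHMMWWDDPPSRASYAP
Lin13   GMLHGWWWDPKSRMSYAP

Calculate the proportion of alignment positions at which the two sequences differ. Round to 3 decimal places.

Mismatches occur at site 3 (H/L), site 4 (M/H), site 5 (M/G), site 8 (D/W), site 11 (P/K), site 14 (A/M).
There are 6 differences over 18 sites, so p = 6/18 = 0.333.

0.333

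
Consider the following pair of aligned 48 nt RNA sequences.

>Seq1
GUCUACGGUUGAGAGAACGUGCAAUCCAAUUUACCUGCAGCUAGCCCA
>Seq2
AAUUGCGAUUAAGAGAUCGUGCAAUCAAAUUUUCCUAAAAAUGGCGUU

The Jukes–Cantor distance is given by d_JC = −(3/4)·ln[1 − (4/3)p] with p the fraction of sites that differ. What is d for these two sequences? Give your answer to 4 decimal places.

0.4793

Mismatches occur at site 1 (G→A), site 2 (U→A), site 3 (C→U), site 5 (A→G), site 8 (G→A), site 11 (G→A), site 17 (A→U), site 27 (C→A), site 33 (A→U), site 37 (G→A), site 38 (C→A), site 40 (G→A), site 41 (C→A), site 43 (A→G), site 46 (C→G), site 47 (C→U), site 48 (A→U).
p = 17/48 = 0.354167.
d = −0.75 · ln(1 − (4/3)·0.354167) = −0.75 · ln(0.527777) = −0.75 · (-0.639081) = 0.4793.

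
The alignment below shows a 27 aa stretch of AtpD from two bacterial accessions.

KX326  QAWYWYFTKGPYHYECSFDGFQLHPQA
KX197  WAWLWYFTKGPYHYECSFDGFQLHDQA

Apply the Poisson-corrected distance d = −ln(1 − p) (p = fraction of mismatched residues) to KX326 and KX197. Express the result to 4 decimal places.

The sequences differ at positions 1 (Q/W), 4 (Y/L), 25 (P/D).
p = 3/27 = 0.111111.
d = −ln(1 − 0.111111) = −ln(0.888889) = 0.1178.

0.1178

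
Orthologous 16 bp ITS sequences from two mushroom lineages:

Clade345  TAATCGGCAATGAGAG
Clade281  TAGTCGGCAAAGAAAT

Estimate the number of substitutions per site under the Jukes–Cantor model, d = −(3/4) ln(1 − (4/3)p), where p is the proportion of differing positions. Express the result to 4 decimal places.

0.3041

Differing sites — 3:A/G; 11:T/A; 14:G/A; 16:G/T.
p = 4/16 = 0.250000.
d = −0.75 · ln(1 − (4/3)·0.250000) = −0.75 · ln(0.666667) = −0.75 · (-0.405465) = 0.3041.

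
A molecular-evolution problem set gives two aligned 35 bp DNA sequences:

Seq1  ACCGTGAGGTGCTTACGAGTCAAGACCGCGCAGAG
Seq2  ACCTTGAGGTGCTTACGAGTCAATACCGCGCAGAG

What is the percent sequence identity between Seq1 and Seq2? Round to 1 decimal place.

94.3%

The sequences differ at positions 4 (G/T), 24 (G/T).
33 of the 35 sites match, so the percent identity is 33/35 × 100 = 94.3%.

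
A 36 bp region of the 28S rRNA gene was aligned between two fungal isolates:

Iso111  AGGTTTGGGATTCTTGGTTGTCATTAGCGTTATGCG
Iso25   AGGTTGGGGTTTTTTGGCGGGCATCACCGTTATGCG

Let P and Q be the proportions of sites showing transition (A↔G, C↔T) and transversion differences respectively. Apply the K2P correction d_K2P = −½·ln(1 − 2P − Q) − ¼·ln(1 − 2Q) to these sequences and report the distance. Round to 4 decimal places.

0.2637

The sequences differ at positions 6 (T/G, transversion), 10 (A/T, transversion), 13 (C/T, transition), 18 (T/C, transition), 19 (T/G, transversion), 21 (T/G, transversion), 25 (T/C, transition), 27 (G/C, transversion).
Of the 8 differences, 3 transitions and 5 transversions over 36 sites: P = 3/36 = 0.083333, Q = 5/36 = 0.138889.
d = −0.5·ln(0.694445) − 0.25·ln(0.722222) = −0.5·(-0.364642) − 0.25·(-0.325423) = 0.2637.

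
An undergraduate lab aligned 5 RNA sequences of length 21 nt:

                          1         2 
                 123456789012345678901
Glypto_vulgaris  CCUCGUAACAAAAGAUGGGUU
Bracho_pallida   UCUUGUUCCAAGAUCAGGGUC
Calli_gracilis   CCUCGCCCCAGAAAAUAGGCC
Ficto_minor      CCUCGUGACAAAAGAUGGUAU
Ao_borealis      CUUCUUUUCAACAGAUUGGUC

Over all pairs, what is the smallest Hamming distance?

3

Pairwise Hamming distances:
  Glypto_vulgaris vs Bracho_pallida: 9
  Glypto_vulgaris vs Calli_gracilis: 8
  Glypto_vulgaris vs Ficto_minor: 3
  Glypto_vulgaris vs Ao_borealis: 7
  Bracho_pallida vs Calli_gracilis: 11
  Bracho_pallida vs Ficto_minor: 11
  Bracho_pallida vs Ao_borealis: 10
  Calli_gracilis vs Ficto_minor: 9
  Calli_gracilis vs Ao_borealis: 10
  Ficto_minor vs Ao_borealis: 9
The smallest is 3, between Glypto_vulgaris and Ficto_minor.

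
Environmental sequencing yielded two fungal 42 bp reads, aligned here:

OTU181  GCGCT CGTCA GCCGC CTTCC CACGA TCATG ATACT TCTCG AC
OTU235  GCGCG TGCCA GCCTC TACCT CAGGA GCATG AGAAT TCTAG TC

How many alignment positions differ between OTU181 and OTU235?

Differing sites — 5:T/G; 6:C/T; 8:T/C; 14:G/T; 16:C/T; 17:T/A; 18:T/C; 20:C/T; 23:C/G; 26:T/G; 32:T/G; 34:C/A; 39:C/A; 41:A/T.
That gives 14 mismatches out of 42 aligned sites, so the Hamming distance is 14.

14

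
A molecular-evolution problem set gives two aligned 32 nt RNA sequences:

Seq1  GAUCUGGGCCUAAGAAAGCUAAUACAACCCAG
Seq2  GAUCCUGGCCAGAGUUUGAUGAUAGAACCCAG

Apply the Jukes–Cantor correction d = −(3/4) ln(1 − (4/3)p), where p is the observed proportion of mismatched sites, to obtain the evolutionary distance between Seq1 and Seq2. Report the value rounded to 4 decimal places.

Differing sites — 5:U/C; 6:G/U; 11:U/A; 12:A/G; 15:A/U; 16:A/U; 17:A/U; 19:C/A; 21:A/G; 25:C/G.
p = 10/32 = 0.312500.
d = −0.75 · ln(1 − (4/3)·0.312500) = −0.75 · ln(0.583333) = −0.75 · (-0.538997) = 0.4042.

0.4042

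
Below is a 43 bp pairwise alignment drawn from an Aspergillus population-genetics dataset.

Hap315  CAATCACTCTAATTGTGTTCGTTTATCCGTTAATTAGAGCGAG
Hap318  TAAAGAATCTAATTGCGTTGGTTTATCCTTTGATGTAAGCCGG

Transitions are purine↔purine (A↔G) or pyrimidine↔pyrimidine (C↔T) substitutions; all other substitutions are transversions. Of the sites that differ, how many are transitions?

The sequences differ at positions 1 (C/T, transition), 4 (T/A, transversion), 5 (C/G, transversion), 7 (C/A, transversion), 16 (T/C, transition), 20 (C/G, transversion), 29 (G/T, transversion), 32 (A/G, transition), 35 (T/G, transversion), 36 (A/T, transversion), 37 (G/A, transition), 41 (G/C, transversion), 42 (A/G, transition).
Of the 13 differences, 5 transitions and 8 transversions, so the answer is 5.

5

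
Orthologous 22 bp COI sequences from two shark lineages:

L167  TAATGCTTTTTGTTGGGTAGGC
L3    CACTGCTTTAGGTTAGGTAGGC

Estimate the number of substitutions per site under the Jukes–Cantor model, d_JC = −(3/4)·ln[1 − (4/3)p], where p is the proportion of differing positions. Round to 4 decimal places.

0.2708

Differing sites — 1:T/C; 3:A/C; 10:T/A; 11:T/G; 15:G/A.
p = 5/22 = 0.227273.
d = −0.75 · ln(1 − (4/3)·0.227273) = −0.75 · ln(0.696969) = −0.75 · (-0.361014) = 0.2708.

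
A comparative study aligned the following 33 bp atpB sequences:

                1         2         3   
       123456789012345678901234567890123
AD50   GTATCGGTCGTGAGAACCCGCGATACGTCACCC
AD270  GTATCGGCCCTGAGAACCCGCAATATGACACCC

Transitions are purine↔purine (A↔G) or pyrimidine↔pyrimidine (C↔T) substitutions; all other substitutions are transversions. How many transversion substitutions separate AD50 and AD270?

Mismatches occur at site 8 (T/C, transition), site 10 (G/C, transversion), site 22 (G/A, transition), site 26 (C/T, transition), site 28 (T/A, transversion).
Of the 5 differences, 3 transitions and 2 transversions, so the answer is 2.

2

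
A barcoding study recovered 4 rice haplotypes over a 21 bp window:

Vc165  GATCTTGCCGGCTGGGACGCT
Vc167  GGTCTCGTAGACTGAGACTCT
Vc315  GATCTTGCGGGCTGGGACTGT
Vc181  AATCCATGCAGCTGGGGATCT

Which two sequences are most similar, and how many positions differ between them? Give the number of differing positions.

Pairwise Hamming distances:
  Vc165 vs Vc167: 7
  Vc165 vs Vc315: 3
  Vc165 vs Vc181: 9
  Vc167 vs Vc315: 7
  Vc167 vs Vc181: 12
  Vc315 vs Vc181: 10
The smallest is 3, between Vc165 and Vc315.

3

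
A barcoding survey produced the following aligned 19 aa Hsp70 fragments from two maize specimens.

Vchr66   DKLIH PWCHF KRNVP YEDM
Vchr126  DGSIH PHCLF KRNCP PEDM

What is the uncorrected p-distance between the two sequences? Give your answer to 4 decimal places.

The sequences differ at positions 2 (K/G), 3 (L/S), 7 (W/H), 9 (H/L), 14 (V/C), 16 (Y/P).
There are 6 differences over 19 sites, so p = 6/19 = 0.3158.

0.3158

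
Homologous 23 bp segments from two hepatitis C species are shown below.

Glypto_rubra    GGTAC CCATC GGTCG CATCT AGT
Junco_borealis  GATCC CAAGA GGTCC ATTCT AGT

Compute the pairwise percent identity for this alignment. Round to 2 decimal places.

65.22%

The sequences differ at positions 2 (G/A), 4 (A/C), 7 (C/A), 9 (T/G), 10 (C/A), 15 (G/C), 16 (C/A), 17 (A/T).
15 of the 23 sites match, so the percent identity is 15/23 × 100 = 65.22%.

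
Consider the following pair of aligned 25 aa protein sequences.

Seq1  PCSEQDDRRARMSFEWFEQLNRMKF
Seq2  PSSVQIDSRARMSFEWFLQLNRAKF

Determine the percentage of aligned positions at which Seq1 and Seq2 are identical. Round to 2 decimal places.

76.00%

Mismatches occur at site 2 (C↔S), site 4 (E↔V), site 6 (D↔I), site 8 (R↔S), site 18 (E↔L), site 23 (M↔A).
19 of the 25 sites match, so the percent identity is 19/25 × 100 = 76.00%.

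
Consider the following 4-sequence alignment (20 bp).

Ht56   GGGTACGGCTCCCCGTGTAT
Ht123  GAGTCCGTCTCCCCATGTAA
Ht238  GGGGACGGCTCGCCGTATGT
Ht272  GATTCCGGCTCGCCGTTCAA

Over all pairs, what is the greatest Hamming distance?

9

Pairwise Hamming distances:
  Ht56 vs Ht123: 5
  Ht56 vs Ht238: 4
  Ht56 vs Ht272: 7
  Ht123 vs Ht238: 9
  Ht123 vs Ht272: 6
  Ht238 vs Ht272: 8
The largest is 9, between Ht123 and Ht238.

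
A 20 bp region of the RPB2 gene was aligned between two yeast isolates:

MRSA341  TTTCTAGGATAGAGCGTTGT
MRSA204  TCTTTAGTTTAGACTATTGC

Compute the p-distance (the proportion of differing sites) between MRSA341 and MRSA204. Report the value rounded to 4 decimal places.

0.4000

The sequences differ at positions 2 (T/C), 4 (C/T), 8 (G/T), 9 (A/T), 14 (G/C), 15 (C/T), 16 (G/A), 20 (T/C).
There are 8 differences over 20 sites, so p = 8/20 = 0.4000.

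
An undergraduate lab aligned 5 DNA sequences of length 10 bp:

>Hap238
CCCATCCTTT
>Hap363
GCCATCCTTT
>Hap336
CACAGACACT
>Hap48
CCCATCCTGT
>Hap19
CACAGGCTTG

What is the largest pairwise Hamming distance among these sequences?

Pairwise Hamming distances:
  Hap238 vs Hap363: 1
  Hap238 vs Hap336: 5
  Hap238 vs Hap48: 1
  Hap238 vs Hap19: 4
  Hap363 vs Hap336: 6
  Hap363 vs Hap48: 2
  Hap363 vs Hap19: 5
  Hap336 vs Hap48: 5
  Hap336 vs Hap19: 4
  Hap48 vs Hap19: 5
The largest is 6, between Hap363 and Hap336.

6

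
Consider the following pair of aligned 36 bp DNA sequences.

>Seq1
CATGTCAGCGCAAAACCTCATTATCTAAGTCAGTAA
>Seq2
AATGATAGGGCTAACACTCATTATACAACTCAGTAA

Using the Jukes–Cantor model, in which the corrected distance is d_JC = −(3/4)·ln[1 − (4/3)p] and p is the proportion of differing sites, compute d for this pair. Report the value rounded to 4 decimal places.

Differing sites — 1:C/A; 5:T/A; 6:C/T; 9:C/G; 12:A/T; 15:A/C; 16:C/A; 25:C/A; 26:T/C; 29:G/C.
p = 10/36 = 0.277778.
d = −0.75 · ln(1 − (4/3)·0.277778) = −0.75 · ln(0.629629) = −0.75 · (-0.462625) = 0.3470.

0.3470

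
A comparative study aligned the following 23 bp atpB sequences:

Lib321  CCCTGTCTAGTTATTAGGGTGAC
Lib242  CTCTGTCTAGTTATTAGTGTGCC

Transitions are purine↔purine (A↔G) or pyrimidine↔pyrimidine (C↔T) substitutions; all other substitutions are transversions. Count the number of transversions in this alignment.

2

The sequences differ at positions 2 (C/T, transition), 18 (G/T, transversion), 22 (A/C, transversion).
Of the 3 differences, 1 transition and 2 transversions, so the answer is 2.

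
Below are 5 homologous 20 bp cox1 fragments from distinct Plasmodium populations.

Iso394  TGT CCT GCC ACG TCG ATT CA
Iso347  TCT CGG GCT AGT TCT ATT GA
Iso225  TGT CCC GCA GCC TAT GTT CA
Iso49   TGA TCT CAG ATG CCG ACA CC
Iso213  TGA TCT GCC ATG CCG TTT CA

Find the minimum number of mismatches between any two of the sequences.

5

Pairwise Hamming distances:
  Iso394 vs Iso347: 8
  Iso394 vs Iso225: 7
  Iso394 vs Iso49: 10
  Iso394 vs Iso213: 5
  Iso347 vs Iso225: 10
  Iso347 vs Iso49: 16
  Iso347 vs Iso213: 12
  Iso225 vs Iso49: 16
  Iso225 vs Iso213: 11
  Iso49 vs Iso213: 7
The smallest is 5, between Iso394 and Iso213.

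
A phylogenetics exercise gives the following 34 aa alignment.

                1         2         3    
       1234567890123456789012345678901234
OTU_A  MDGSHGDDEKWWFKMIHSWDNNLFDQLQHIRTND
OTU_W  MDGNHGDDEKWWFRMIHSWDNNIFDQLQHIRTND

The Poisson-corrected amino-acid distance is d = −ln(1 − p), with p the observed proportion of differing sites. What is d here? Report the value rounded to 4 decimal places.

Mismatches occur at site 4 (S↔N), site 14 (K↔R), site 23 (L↔I).
p = 3/34 = 0.088235.
d = −ln(1 − 0.088235) = −ln(0.911765) = 0.0924.

0.0924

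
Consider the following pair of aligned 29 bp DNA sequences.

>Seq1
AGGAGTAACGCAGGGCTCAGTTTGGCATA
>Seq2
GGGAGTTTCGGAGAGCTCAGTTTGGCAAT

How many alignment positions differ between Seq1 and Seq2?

Mismatches occur at site 1 (A/G), site 7 (A/T), site 8 (A/T), site 11 (C/G), site 14 (G/A), site 28 (T/A), site 29 (A/T).
That gives 7 mismatches out of 29 aligned sites, so the Hamming distance is 7.

7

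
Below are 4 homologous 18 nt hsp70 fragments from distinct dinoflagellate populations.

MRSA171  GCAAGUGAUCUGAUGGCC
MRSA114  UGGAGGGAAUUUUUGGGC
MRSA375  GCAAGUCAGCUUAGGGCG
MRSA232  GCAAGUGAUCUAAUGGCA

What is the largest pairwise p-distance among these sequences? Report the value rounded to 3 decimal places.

Pairwise Hamming distances:
  MRSA171 vs MRSA114: 9
  MRSA171 vs MRSA375: 5
  MRSA171 vs MRSA232: 2
  MRSA114 vs MRSA375: 11
  MRSA114 vs MRSA232: 10
  MRSA375 vs MRSA232: 5
The largest is 11 mismatches, between MRSA114 and MRSA375; p = 11/18 = 0.611.

0.611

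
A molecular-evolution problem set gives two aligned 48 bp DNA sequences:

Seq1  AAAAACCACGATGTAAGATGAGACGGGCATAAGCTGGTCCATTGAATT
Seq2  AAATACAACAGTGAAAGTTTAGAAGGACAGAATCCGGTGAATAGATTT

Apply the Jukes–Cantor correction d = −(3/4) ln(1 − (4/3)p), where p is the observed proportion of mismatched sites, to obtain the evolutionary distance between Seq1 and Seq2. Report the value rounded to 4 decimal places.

Differing sites — 4:A/T; 7:C/A; 10:G/A; 11:A/G; 14:T/A; 18:A/T; 20:G/T; 24:C/A; 27:G/A; 30:T/G; 33:G/T; 35:T/C; 39:C/G; 40:C/A; 43:T/A; 46:A/T.
p = 16/48 = 0.333333.
d = −0.75 · ln(1 − (4/3)·0.333333) = −0.75 · ln(0.555556) = −0.75 · (-0.587786) = 0.4408.

0.4408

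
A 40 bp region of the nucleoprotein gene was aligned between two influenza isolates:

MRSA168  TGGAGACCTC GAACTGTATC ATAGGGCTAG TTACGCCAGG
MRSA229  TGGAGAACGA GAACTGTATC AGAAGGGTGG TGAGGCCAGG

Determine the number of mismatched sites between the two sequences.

Mismatches occur at site 7 (C↔A), site 9 (T↔G), site 10 (C↔A), site 22 (T↔G), site 24 (G↔A), site 27 (C↔G), site 29 (A↔G), site 32 (T↔G), site 34 (C↔G).
That gives 9 mismatches out of 40 aligned sites, so the Hamming distance is 9.

9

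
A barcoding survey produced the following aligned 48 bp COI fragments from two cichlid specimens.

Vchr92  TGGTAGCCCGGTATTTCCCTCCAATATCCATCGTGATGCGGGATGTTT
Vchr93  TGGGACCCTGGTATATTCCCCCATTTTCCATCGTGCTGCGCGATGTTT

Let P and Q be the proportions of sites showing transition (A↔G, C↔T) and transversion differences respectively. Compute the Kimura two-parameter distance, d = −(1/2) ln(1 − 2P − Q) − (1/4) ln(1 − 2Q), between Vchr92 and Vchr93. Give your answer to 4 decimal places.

Differing sites — 4:T/G (Tv); 6:G/C (Tv); 9:C/T (Ti); 15:T/A (Tv); 17:C/T (Ti); 20:T/C (Ti); 24:A/T (Tv); 26:A/T (Tv); 36:A/C (Tv); 41:G/C (Tv).
Of the 10 differences, 3 transitions and 7 transversions over 48 sites: P = 3/48 = 0.062500, Q = 7/48 = 0.145833.
d = −0.5·ln(0.729167) − 0.25·ln(0.708334) = −0.5·(-0.315852) − 0.25·(-0.344840) = 0.2441.

0.2441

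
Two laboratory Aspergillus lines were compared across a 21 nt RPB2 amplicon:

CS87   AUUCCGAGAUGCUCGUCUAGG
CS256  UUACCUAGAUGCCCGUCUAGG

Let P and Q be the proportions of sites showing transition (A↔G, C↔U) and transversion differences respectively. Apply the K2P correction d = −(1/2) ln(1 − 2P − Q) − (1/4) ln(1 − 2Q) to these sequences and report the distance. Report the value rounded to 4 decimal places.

Differing sites — 1:A/U (Tv); 3:U/A (Tv); 6:G/U (Tv); 13:U/C (Ti).
Of the 4 differences, 1 transition and 3 transversions over 21 sites: P = 1/21 = 0.047619, Q = 3/21 = 0.142857.
d = −0.5·ln(0.761905) − 0.25·ln(0.714286) = −0.5·(-0.271933) − 0.25·(-0.336472) = 0.2201.

0.2201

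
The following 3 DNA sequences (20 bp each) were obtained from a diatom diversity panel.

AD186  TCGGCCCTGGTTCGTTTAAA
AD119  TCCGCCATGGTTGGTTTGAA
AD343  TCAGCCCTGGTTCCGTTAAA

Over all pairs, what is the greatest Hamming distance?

6

Pairwise Hamming distances:
  AD186 vs AD119: 4
  AD186 vs AD343: 3
  AD119 vs AD343: 6
The largest is 6, between AD119 and AD343.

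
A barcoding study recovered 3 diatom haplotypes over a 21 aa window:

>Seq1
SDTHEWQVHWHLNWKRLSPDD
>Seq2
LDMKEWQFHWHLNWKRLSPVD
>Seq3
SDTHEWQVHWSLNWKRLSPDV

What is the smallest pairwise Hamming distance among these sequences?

2

Pairwise Hamming distances:
  Seq1 vs Seq2: 5
  Seq1 vs Seq3: 2
  Seq2 vs Seq3: 7
The smallest is 2, between Seq1 and Seq3.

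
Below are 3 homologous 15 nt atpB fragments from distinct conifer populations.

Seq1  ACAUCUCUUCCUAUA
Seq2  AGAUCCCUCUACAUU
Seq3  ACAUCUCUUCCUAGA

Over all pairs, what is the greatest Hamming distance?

8

Pairwise Hamming distances:
  Seq1 vs Seq2: 7
  Seq1 vs Seq3: 1
  Seq2 vs Seq3: 8
The largest is 8, between Seq2 and Seq3.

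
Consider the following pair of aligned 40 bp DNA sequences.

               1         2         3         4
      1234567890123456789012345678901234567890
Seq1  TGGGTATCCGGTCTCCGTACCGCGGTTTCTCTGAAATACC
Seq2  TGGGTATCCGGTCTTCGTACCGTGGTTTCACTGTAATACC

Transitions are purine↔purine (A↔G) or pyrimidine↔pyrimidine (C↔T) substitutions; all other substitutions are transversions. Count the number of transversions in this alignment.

Differing sites — 15:C/T (Ti); 23:C/T (Ti); 30:T/A (Tv); 34:A/T (Tv).
Of the 4 differences, 2 transitions and 2 transversions, so the answer is 2.

2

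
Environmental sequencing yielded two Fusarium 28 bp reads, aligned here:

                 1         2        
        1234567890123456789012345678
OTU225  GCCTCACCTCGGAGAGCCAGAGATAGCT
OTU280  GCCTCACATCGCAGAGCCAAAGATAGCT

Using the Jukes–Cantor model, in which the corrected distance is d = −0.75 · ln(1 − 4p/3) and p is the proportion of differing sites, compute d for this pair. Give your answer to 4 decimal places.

0.1156

Mismatches occur at site 8 (C→A), site 12 (G→C), site 20 (G→A).
p = 3/28 = 0.107143.
d = −0.75 · ln(1 − (4/3)·0.107143) = −0.75 · ln(0.857143) = −0.75 · (-0.154151) = 0.1156.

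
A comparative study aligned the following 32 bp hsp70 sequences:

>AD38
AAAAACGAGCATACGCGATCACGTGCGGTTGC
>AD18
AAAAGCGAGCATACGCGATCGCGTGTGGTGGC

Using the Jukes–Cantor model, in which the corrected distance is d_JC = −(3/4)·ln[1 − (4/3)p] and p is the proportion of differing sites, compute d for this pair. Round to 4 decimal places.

Differing sites — 5:A/G; 21:A/G; 26:C/T; 30:T/G.
p = 4/32 = 0.125000.
d = −0.75 · ln(1 − (4/3)·0.125000) = −0.75 · ln(0.833333) = −0.75 · (-0.182322) = 0.1367.

0.1367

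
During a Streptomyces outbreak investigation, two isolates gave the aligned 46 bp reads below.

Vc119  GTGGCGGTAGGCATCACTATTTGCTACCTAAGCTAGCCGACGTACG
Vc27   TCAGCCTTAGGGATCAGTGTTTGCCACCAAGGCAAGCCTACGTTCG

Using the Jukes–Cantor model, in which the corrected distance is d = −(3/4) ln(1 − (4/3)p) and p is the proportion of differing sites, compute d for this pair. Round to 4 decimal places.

Differing sites — 1:G/T; 2:T/C; 3:G/A; 6:G/C; 7:G/T; 12:C/G; 17:C/G; 19:A/G; 25:T/C; 29:T/A; 31:A/G; 34:T/A; 39:G/T; 44:A/T.
p = 14/46 = 0.304348.
d = −0.75 · ln(1 − (4/3)·0.304348) = −0.75 · ln(0.594203) = −0.75 · (-0.520534) = 0.3904.

0.3904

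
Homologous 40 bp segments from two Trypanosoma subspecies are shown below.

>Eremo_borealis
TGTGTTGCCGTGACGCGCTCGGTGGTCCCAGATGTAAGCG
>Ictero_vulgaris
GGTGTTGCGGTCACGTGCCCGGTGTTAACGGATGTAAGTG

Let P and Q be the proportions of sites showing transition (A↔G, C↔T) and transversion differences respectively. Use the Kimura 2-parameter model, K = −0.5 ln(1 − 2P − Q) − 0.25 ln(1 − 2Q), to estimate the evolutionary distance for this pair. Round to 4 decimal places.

Mismatches occur at site 1 (T↔G, transversion), site 9 (C↔G, transversion), site 12 (G↔C, transversion), site 16 (C↔T, transition), site 19 (T↔C, transition), site 25 (G↔T, transversion), site 27 (C↔A, transversion), site 28 (C↔A, transversion), site 30 (A↔G, transition), site 39 (C↔T, transition).
Of the 10 differences, 4 transitions and 6 transversions over 40 sites: P = 4/40 = 0.100000, Q = 6/40 = 0.150000.
d = −0.5·ln(0.650000) − 0.25·ln(0.700000) = −0.5·(-0.430783) − 0.25·(-0.356675) = 0.3046.

0.3046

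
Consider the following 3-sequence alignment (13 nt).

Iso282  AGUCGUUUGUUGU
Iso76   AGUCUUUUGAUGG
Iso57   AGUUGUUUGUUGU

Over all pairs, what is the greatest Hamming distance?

Pairwise Hamming distances:
  Iso282 vs Iso76: 3
  Iso282 vs Iso57: 1
  Iso76 vs Iso57: 4
The largest is 4, between Iso76 and Iso57.

4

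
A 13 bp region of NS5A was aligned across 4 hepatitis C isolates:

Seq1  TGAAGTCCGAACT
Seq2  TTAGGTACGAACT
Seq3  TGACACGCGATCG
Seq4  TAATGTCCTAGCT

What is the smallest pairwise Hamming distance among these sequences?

3

Pairwise Hamming distances:
  Seq1 vs Seq2: 3
  Seq1 vs Seq3: 6
  Seq1 vs Seq4: 4
  Seq2 vs Seq3: 7
  Seq2 vs Seq4: 5
  Seq3 vs Seq4: 8
The smallest is 3, between Seq1 and Seq2.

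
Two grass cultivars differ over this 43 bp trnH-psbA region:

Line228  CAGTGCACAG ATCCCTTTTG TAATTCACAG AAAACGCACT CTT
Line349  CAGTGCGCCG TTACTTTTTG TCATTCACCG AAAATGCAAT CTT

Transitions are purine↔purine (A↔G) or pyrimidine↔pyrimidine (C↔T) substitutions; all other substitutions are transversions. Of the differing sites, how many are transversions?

6

The sequences differ at positions 7 (A/G, transition), 9 (A/C, transversion), 11 (A/T, transversion), 13 (C/A, transversion), 15 (C/T, transition), 22 (A/C, transversion), 29 (A/C, transversion), 35 (C/T, transition), 39 (C/A, transversion).
Of the 9 differences, 3 transitions and 6 transversions, so the answer is 6.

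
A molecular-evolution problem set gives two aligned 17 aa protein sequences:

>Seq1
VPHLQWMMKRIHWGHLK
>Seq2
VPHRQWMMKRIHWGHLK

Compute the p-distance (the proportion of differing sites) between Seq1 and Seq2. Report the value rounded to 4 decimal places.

0.0588

The sequences differ at position 4 (L/R).
There are 1 differences over 17 sites, so p = 1/17 = 0.0588.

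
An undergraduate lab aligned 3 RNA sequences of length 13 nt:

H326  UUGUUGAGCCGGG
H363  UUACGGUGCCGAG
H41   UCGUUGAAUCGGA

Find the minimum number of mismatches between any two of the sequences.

Pairwise Hamming distances:
  H326 vs H363: 5
  H326 vs H41: 4
  H363 vs H41: 9
The smallest is 4, between H326 and H41.

4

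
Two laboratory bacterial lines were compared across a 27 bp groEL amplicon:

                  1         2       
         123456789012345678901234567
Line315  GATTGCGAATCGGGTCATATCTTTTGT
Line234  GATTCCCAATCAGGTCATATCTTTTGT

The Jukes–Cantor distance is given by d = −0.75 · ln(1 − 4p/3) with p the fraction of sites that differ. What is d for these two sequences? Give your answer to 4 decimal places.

0.1203

Mismatches occur at site 5 (G↔C), site 7 (G↔C), site 12 (G↔A).
p = 3/27 = 0.111111.
d = −0.75 · ln(1 − (4/3)·0.111111) = −0.75 · ln(0.851852) = −0.75 · (-0.160342) = 0.1203.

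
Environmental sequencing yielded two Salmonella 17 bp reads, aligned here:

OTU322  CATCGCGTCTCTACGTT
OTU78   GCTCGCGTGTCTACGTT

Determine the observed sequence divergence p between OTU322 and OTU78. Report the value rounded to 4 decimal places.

0.1765

The sequences differ at positions 1 (C/G), 2 (A/C), 9 (C/G).
There are 3 differences over 17 sites, so p = 3/17 = 0.1765.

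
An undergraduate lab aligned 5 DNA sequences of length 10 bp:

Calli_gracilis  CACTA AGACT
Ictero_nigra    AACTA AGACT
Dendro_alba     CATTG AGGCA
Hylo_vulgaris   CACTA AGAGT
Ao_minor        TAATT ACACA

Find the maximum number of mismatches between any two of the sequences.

Pairwise Hamming distances:
  Calli_gracilis vs Ictero_nigra: 1
  Calli_gracilis vs Dendro_alba: 4
  Calli_gracilis vs Hylo_vulgaris: 1
  Calli_gracilis vs Ao_minor: 5
  Ictero_nigra vs Dendro_alba: 5
  Ictero_nigra vs Hylo_vulgaris: 2
  Ictero_nigra vs Ao_minor: 5
  Dendro_alba vs Hylo_vulgaris: 5
  Dendro_alba vs Ao_minor: 5
  Hylo_vulgaris vs Ao_minor: 6
The largest is 6, between Hylo_vulgaris and Ao_minor.

6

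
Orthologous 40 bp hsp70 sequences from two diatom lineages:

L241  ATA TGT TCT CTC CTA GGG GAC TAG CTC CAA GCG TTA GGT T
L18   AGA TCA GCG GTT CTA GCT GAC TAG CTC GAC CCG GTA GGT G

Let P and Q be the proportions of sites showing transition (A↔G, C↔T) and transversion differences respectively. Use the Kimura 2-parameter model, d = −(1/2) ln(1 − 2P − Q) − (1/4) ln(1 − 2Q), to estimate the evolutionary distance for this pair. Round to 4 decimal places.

Differing sites — 2:T/G (Tv); 5:G/C (Tv); 6:T/A (Tv); 7:T/G (Tv); 9:T/G (Tv); 10:C/G (Tv); 12:C/T (Ti); 17:G/C (Tv); 18:G/T (Tv); 28:C/G (Tv); 30:A/C (Tv); 31:G/C (Tv); 34:T/G (Tv); 40:T/G (Tv).
Of the 14 differences, 1 transition and 13 transversions over 40 sites: P = 1/40 = 0.025000, Q = 13/40 = 0.325000.
d = −0.5·ln(0.625000) − 0.25·ln(0.350000) = −0.5·(-0.470004) − 0.25·(-1.049822) = 0.4975.

0.4975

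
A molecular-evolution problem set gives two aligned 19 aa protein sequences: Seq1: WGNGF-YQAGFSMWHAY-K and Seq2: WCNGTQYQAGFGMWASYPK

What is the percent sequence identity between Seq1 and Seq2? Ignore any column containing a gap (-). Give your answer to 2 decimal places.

Excluding the 2 gap columns leaves 17 comparable sites.
The sequences differ at positions 2 (G/C), 5 (F/T), 12 (S/G), 15 (H/A), 16 (A/S).
12 of the 17 comparable sites match, so the percent identity is 12/17 × 100 = 70.59%.

70.59%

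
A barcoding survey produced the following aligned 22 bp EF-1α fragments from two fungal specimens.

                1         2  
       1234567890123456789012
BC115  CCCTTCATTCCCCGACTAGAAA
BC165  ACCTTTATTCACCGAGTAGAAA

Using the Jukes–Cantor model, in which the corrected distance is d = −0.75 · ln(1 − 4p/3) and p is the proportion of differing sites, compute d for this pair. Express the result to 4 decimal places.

0.2082

Differing sites — 1:C/A; 6:C/T; 11:C/A; 16:C/G.
p = 4/22 = 0.181818.
d = −0.75 · ln(1 − (4/3)·0.181818) = −0.75 · ln(0.757576) = −0.75 · (-0.277631) = 0.2082.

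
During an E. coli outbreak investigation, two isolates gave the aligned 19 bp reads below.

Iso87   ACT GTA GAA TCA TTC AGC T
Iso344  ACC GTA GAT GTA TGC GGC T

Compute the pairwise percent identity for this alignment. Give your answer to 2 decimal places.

68.42%

The sequences differ at positions 3 (T/C), 9 (A/T), 10 (T/G), 11 (C/T), 14 (T/G), 16 (A/G).
13 of the 19 sites match, so the percent identity is 13/19 × 100 = 68.42%.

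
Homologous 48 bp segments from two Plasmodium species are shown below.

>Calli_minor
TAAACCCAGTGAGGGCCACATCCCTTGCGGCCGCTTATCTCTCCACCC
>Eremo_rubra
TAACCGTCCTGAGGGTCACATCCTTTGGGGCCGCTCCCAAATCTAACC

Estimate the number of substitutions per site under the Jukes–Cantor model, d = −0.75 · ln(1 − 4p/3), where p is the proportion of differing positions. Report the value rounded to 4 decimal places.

The sequences differ at positions 4 (A/C), 6 (C/G), 7 (C/T), 8 (A/C), 9 (G/C), 16 (C/T), 24 (C/T), 28 (C/G), 36 (T/C), 37 (A/C), 38 (T/C), 39 (C/A), 40 (T/A), 41 (C/A), 44 (C/T), 46 (C/A).
p = 16/48 = 0.333333.
d = −0.75 · ln(1 − (4/3)·0.333333) = −0.75 · ln(0.555556) = −0.75 · (-0.587786) = 0.4408.

0.4408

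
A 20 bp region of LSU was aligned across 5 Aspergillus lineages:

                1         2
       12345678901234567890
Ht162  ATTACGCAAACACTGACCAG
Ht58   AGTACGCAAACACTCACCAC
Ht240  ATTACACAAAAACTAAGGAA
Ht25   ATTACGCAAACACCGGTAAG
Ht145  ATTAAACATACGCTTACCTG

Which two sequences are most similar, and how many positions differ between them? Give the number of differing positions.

Pairwise Hamming distances:
  Ht162 vs Ht58: 3
  Ht162 vs Ht240: 6
  Ht162 vs Ht25: 4
  Ht162 vs Ht145: 6
  Ht58 vs Ht240: 7
  Ht58 vs Ht25: 7
  Ht58 vs Ht145: 8
  Ht240 vs Ht25: 8
  Ht240 vs Ht145: 9
  Ht25 vs Ht145: 10
The smallest is 3, between Ht162 and Ht58.

3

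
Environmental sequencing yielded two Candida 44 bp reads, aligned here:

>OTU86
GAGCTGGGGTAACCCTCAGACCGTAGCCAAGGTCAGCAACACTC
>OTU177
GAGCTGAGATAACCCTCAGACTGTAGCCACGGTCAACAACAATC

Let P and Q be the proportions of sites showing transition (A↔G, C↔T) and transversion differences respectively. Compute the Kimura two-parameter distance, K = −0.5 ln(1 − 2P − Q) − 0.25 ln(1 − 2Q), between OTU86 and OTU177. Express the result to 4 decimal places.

0.1527

Differing sites — 7:G/A (Ti); 9:G/A (Ti); 22:C/T (Ti); 30:A/C (Tv); 36:G/A (Ti); 42:C/A (Tv).
Of the 6 differences, 4 transitions and 2 transversions over 44 sites: P = 4/44 = 0.090909, Q = 2/44 = 0.045455.
d = −0.5·ln(0.772727) − 0.25·ln(0.909090) = −0.5·(-0.257829) − 0.25·(-0.095311) = 0.1527.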